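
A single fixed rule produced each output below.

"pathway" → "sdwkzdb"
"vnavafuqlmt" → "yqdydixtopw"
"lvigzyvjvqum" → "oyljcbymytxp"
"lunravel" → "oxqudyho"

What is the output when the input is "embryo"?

hpeubr

The pattern: shift every letter 3 places forward in the alphabet (wrapping around).
So "embryo" becomes "hpeubr".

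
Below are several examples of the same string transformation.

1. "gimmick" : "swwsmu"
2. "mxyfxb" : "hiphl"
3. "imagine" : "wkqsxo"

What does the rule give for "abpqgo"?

In each case the input is transformed by: shift every letter 10 places forward in the alphabet (wrapping around), then delete the first character.
"abpqgo" → "klzaqy" → "lzaqy".

lzaqy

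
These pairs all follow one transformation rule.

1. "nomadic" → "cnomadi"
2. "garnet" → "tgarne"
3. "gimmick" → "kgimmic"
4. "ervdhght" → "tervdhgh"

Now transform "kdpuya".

What's happening: move the last character to the front.
Applying that to "kdpuya" gives "akdpuy".

akdpuy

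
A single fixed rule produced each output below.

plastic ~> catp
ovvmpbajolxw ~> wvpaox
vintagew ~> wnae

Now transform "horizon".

nrzh

Rule — swap the first and last characters, then keep every other character starting from the first (positions 1st, 3rd, 5th, ...).
On "horizon": the first step gives "norizoh", and the second then gives "nrzh".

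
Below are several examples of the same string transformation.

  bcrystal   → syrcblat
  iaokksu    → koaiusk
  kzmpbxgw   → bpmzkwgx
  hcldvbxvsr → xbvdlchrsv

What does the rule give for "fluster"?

What's happening: reverse the string, then move the first 3 characters to the end (rotate left by 3).
Starting from "fluster": after the first operation, "retsulf"; after the second, "sulfret".

sulfret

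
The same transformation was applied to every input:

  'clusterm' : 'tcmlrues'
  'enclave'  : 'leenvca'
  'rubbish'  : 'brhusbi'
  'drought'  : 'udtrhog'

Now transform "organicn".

nonrcgia

Looking at the pairs, the operation is to take characters alternately from the front and the back (1st, last, 2nd, 2nd-last, ...), then move the last character to the front.
On "organicn": the first step gives "onrcgian", and the second then gives "nonrcgia".
(Check on "rubbish": → "rhusbib" → "brhusbi" ✓)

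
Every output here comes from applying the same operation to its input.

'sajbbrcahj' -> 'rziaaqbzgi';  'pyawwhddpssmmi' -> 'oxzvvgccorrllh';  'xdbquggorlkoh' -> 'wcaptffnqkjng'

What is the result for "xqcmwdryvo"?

wpblvcqxun

What's happening: shift every letter 1 place backward in the alphabet (wrapping around).
So "xqcmwdryvo" becomes "wpblvcqxun".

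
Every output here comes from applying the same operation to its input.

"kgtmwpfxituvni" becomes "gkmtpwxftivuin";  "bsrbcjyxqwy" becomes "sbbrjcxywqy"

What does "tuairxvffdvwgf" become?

utiaxrfvdfwvfg

What's happening: swap each adjacent pair of characters (1↔2, 3↔4, ...).
On "tuairxvffdvwgf" that produces "utiaxrfvdfwvfg".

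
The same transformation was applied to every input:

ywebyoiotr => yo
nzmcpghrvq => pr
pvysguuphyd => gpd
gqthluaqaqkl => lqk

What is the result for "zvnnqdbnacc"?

Looking at the pairs, the operation is to delete the first 2 characters, then keep one character in every 3, starting at position 3 (positions 3rd, 6th, 9th, ...).
Working it through for "zvnnqdbnacc": intermediate "nnqdbnacc", final "qnc".
(Check on "nzmcpghrvq": → "mcpghrvq" → "pr" ✓)

qnc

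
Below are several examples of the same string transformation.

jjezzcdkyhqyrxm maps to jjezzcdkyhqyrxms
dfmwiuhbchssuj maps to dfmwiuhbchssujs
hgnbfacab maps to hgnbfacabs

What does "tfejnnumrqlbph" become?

tfejnnumrqlbphs

The pattern: append "s".
Applying that to "tfejnnumrqlbph" gives "tfejnnumrqlbphs".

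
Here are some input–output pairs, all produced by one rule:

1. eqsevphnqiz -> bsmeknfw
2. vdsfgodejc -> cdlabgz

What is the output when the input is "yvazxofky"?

Rule — shift every letter 3 places backward in the alphabet (wrapping around), then delete the first 3 characters.
Applying both steps to "yvazxofky": "vsxwulchv", then "wulchv".

wulchv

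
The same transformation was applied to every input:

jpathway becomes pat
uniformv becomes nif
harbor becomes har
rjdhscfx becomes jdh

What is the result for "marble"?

Each output is the input with this applied: swap the front and back halves of the string, then keep only the last 3 characters.
Applying both steps to "marble": "blemar", then "mar".
(Check on "harbor": → "borhar" → "har" ✓)

mar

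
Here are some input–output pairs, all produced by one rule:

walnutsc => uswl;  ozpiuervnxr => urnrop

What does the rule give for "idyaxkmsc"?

Each output is the input with this applied: keep every other character starting from the first (positions 1st, 3rd, 5th, ...), then move the first 2 characters to the end (rotate left by 2).
For "idyaxkmsc", step one produces "iyxmc"; step two turns that into "xmciy".

xmciy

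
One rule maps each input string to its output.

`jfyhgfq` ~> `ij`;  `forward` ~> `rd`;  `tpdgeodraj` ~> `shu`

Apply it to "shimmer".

The transformation: shift every letter 3 places forward in the alphabet (wrapping around), then keep one character in every 3, starting at position 2 (positions 2nd, 5th, 8th, ...).
On "shimmer" that produces "kp".

kp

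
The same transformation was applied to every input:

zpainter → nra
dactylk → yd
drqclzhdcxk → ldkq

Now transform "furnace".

af

Rule — move the first 3 characters to the end (rotate left by 3), then keep one character in every 3, starting at position 2 (positions 2nd, 5th, 8th, ...).
Working it through for "furnace": intermediate "nacefur", final "af".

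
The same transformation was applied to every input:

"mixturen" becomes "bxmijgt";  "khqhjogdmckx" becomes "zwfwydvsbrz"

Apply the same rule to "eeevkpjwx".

tttkzeyl

The pattern: delete the last character, then shift every letter 11 places backward in the alphabet (wrapping around).
"eeevkpjwx" → "eeevkpjw" → "tttkzeyl".
(Check on "khqhjogdmckx": → "khqhjogdmck" → "zwfwydvsbrz" ✓)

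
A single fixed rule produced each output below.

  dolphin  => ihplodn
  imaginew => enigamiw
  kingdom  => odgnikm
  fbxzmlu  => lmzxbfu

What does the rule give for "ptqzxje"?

jxzqtpe

Each output is the input with this applied: move the last character to the front, then reverse the string.
On "ptqzxje" that produces "jxzqtpe".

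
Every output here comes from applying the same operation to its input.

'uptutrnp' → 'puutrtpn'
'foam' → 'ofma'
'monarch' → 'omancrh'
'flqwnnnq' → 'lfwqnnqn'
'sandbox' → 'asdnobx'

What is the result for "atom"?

tamo

Rule — swap each adjacent pair of characters (1↔2, 3↔4, ...).
On "atom" that produces "tamo".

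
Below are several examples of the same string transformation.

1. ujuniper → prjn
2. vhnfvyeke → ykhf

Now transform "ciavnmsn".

Each output is the input with this applied: keep every other character starting from the second (positions 2nd, 4th, 6th, ...), then swap the front and back halves of the string.
"ciavnmsn" → "ivmn" → "mniv".

mniv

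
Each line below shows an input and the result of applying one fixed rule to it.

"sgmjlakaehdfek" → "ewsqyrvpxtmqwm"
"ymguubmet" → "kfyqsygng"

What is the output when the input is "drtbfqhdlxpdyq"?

Each output is the input with this applied: take characters alternately from the front and the back (1st, last, 2nd, 2nd-last, ...), then shift every letter 12 places forward in the alphabet (wrapping around).
For "drtbfqhdlxpdyq" the result is "pcdkfpnbrjcxtp".

pcdkfpnbrjcxtp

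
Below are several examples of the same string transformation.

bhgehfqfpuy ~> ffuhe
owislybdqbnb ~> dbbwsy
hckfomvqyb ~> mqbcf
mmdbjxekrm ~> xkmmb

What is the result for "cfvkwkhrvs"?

krsfk

What's happening: keep every other character starting from the second (positions 2nd, 4th, 6th, ...), then move the last 3 characters to the front (rotate right by 3).
Applying both steps to "cfvkwkhrvs": "fkkrs", then "krsfk".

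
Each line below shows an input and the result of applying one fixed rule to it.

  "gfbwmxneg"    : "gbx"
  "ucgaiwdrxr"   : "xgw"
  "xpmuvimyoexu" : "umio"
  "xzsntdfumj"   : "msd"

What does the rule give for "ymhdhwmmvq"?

Each output is the input with this applied: keep one character in every 3, starting at position 3 (positions 3rd, 6th, 9th, ...), then move the last character to the front.
Applying both steps to "ymhdhwmmvq": "hwv", then "vhw".

vhw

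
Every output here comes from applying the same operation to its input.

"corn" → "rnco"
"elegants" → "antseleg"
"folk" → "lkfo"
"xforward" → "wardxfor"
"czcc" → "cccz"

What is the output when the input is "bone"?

Rule — swap the front and back halves of the string.
On "bone" that produces "nebo".

nebo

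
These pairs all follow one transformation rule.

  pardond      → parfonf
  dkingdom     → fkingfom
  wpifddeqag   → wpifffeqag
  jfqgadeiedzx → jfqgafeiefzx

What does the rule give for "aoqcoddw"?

aoqcoffw

Looking at the pairs, the operation is to replace every "d" with "f".
"aoqcoddw" → "aoqcoffw".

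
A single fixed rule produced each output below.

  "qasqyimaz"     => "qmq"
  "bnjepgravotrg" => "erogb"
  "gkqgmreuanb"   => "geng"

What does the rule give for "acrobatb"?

Looking at the pairs, the operation is to keep one character in every 3, starting at position 1 (positions 1st, 4th, 7th, ...), then move the first character to the end.
Starting from "acrobatb": after the first operation, "aot"; after the second, "ota".

ota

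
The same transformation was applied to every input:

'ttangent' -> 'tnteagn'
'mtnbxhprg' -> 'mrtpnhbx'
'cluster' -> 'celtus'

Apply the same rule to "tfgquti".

The rule is to delete the last character, then take characters alternately from the front and the back (1st, last, 2nd, 2nd-last, ...).
"tfgquti" → "tfgqut" → "ttfugq".

ttfugq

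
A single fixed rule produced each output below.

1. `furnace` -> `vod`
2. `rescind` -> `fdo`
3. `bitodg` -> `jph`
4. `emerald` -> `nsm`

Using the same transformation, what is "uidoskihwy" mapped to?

Rule — keep every other character starting from the second (positions 2nd, 4th, 6th, ...), then shift every letter 1 place forward in the alphabet (wrapping around).
For "uidoskihwy", step one produces "iokhy"; step two turns that into "jpliz".

jpliz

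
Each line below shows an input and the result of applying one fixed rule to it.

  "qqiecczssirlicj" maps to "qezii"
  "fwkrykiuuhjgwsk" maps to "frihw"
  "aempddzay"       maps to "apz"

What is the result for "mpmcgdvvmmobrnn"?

Looking at the pairs, the operation is to keep one character in every 3, starting at position 1 (positions 1st, 4th, 7th, ...).
Applying that to "mpmcgdvvmmobrnn" gives "mcvmr".

mcvmr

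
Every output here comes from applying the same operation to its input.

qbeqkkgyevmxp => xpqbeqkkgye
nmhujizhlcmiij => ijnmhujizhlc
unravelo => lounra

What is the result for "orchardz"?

Rule — move the last 2 characters to the front (rotate right by 2), then delete the last 2 characters.
For "orchardz", step one produces "dzorchar"; step two turns that into "dzorch".
(Check on "qbeqkkgyevmxp": → "xpqbeqkkgyevm" → "xpqbeqkkgye" ✓)

dzorch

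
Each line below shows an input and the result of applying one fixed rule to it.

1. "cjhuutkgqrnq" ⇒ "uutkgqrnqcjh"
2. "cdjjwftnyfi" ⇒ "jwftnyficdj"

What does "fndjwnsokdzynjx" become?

jwnsokdzynjxfnd

The rule is to move the first 3 characters to the end (rotate left by 3).
So "fndjwnsokdzynjx" becomes "jwnsokdzynjxfnd".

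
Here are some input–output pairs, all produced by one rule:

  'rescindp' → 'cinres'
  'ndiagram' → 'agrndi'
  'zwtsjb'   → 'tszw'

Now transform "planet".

The pattern: delete the last 2 characters, then swap the front and back halves of the string.
Applying both steps to "planet": "plan", then "anpl".

anpl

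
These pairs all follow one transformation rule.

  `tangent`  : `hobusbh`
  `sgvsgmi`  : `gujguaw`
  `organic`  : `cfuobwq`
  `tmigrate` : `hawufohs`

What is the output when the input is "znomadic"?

nbcaorwq

What's happening: shift every letter 12 places backward in the alphabet (wrapping around).
For "znomadic" the result is "nbcaorwq".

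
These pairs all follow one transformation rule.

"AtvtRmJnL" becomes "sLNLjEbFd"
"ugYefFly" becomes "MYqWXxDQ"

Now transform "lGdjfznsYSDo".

Rule — shift every letter 8 places backward in the alphabet (wrapping around), then flip the case of every letter.
For "lGdjfznsYSDo", step one produces "dYvbxrfkQKVg"; step two turns that into "DyVBXRFKqkvG".

DyVBXRFKqkvG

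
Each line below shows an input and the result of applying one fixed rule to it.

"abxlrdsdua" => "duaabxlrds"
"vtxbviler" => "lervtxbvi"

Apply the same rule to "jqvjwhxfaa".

faajqvjwhx

The pattern: move the last 3 characters to the front (rotate right by 3).
Doing the same to "jqvjwhxfaa": "faajqvjwhx".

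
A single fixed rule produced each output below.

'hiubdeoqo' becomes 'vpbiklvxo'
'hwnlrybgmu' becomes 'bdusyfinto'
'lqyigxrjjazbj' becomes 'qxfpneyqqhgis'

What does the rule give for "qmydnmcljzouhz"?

The rule is to swap the first and last characters, then shift every letter 7 places forward in the alphabet (wrapping around).
On "qmydnmcljzouhz": the first step gives "zmydnmcljzouhq", and the second then gives "gtfkutjsqgvbox".
(Check on "hwnlrybgmu": → "uwnlrybgmh" → "bdusyfinto" ✓)

gtfkutjsqgvbox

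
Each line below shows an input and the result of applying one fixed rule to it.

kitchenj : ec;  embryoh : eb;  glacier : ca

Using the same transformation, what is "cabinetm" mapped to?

ba

The transformation: sort the characters into reverse alphabetical order, then keep only the last 2 characters.
Working it through for "cabinetm": intermediate "tnmiecba", final "ba".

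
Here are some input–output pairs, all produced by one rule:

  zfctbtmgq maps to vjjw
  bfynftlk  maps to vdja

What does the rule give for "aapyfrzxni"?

In each case the input is transformed by: shift every letter 10 places backward in the alphabet (wrapping around), then keep every other character starting from the second (positions 2nd, 4th, 6th, ...).
So "aapyfrzxni" becomes "qohny".

qohny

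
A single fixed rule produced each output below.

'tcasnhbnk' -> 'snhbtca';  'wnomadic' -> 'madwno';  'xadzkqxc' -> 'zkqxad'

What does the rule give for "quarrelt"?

The pattern: delete the last 2 characters, then move the first 3 characters to the end (rotate left by 3).
Applying both steps to "quarrelt": "quarre", then "rrequa".

rrequa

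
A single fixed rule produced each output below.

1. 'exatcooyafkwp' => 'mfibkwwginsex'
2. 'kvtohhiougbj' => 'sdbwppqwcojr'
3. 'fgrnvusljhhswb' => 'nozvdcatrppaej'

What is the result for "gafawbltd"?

oiniejtbl

In each case the input is transformed by: shift every letter 8 places forward in the alphabet (wrapping around).
"gafawbltd" → "oiniejtbl".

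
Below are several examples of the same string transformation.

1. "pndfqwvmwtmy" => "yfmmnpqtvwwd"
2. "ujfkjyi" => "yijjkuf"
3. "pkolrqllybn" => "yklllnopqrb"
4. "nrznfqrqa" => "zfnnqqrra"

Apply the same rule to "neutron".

Rule — sort the characters into alphabetical order, then swap the first and last characters.
On "neutron": the first step gives "ennortu", and the second then gives "unnorte".

unnorte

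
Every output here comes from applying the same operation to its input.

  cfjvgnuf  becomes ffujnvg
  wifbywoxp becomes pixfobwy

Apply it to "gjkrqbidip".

In each case the input is transformed by: take characters alternately from the front and the back (1st, last, 2nd, 2nd-last, ...), then delete the first character.
For "gjkrqbidip", step one produces "gpjikdriqb"; step two turns that into "pjikdriqb".

pjikdriqb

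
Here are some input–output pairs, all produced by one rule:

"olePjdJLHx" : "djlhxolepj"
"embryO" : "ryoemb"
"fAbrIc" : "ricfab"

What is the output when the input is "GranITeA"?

iteagran

Rule — swap the front and back halves of the string, then convert every letter to lowercase.
Working it through for "GranITeA": intermediate "ITeAGran", final "iteagran".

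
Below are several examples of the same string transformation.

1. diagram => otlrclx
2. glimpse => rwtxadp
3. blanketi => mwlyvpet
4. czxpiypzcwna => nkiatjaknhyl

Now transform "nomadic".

The transformation: shift every letter 11 places forward in the alphabet (wrapping around).
So "nomadic" becomes "yzxlotn".

yzxlotn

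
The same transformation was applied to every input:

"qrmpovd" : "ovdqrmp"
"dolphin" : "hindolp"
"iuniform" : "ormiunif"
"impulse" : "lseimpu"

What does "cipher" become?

hercip

The pattern: move the last 3 characters to the front (rotate right by 3).
So "cipher" becomes "hercip".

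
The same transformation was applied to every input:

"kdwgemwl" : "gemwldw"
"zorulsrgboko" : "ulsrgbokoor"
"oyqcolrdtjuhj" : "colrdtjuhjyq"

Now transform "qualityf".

lityfua

What's happening: delete the first character, then move the first 2 characters to the end (rotate left by 2).
"qualityf" → "ualityf" → "lityfua".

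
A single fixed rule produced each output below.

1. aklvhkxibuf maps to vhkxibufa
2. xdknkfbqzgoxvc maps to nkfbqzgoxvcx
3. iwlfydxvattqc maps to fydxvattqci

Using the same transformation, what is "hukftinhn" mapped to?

Each output is the input with this applied: move the first 3 characters to the end (rotate left by 3), then delete the last 2 characters.
"hukftinhn" → "ftinhnhuk" → "ftinhnh".

ftinhnh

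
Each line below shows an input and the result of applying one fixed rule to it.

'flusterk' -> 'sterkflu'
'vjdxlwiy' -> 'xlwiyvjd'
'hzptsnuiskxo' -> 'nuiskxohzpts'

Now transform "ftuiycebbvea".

cebbveaftuiy

The pattern: swap the front and back halves of the string, then move the last character to the front.
Starting from "ftuiycebbvea": after the first operation, "ebbveaftuiyc"; after the second, "cebbveaftuiy".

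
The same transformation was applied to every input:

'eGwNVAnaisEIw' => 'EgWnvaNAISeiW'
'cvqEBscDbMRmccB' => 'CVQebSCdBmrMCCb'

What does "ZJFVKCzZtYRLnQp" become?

Looking at the pairs, the operation is to flip the case of every letter.
"ZJFVKCzZtYRLnQp" → "zjfvkcZzTyrlNqP".

zjfvkcZzTyrlNqP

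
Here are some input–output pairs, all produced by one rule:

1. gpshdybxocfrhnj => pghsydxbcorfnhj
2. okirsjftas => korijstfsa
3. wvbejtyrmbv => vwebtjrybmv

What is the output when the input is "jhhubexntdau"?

Rule — swap each adjacent pair of characters (1↔2, 3↔4, ...).
For "jhhubexntdau" the result is "hjuhebnxdtua".

hjuhebnxdtua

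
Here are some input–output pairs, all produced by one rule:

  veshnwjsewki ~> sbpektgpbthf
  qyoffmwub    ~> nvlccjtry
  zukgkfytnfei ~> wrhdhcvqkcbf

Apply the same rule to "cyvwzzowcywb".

zvstwwltzvty

The transformation: shift every letter 3 places backward in the alphabet (wrapping around).
So "cyvwzzowcywb" becomes "zvstwwltzvty".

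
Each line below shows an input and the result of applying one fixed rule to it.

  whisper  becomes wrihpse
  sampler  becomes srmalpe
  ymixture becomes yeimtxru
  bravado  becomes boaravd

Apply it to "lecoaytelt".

What's happening: move the last character to the front, then swap each adjacent pair of characters (1↔2, 3↔4, ...).
Doing the same to "lecoaytelt": "ltceaotyle".

ltceaotyle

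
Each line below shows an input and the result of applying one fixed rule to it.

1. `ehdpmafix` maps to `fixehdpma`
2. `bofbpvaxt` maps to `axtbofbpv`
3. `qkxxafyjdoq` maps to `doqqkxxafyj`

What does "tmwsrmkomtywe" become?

ywetmwsrmkomt

The pattern: move the last 3 characters to the front (rotate right by 3).
"tmwsrmkomtywe" → "ywetmwsrmkomt".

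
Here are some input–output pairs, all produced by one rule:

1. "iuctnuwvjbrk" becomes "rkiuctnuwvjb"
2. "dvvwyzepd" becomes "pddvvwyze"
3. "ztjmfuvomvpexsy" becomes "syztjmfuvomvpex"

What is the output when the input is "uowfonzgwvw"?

vwuowfonzgw

The rule is to move the last 2 characters to the front (rotate right by 2).
"uowfonzgwvw" → "vwuowfonzgw".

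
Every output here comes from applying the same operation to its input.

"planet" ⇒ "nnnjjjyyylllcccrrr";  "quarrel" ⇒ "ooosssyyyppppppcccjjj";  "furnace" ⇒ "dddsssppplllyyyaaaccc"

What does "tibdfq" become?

rrrgggzzzbbbdddooo

Looking at the pairs, the operation is to repeat every character 3 times, then shift every letter 2 places backward in the alphabet (wrapping around).
"tibdfq" → "rrrgggzzzbbbdddooo".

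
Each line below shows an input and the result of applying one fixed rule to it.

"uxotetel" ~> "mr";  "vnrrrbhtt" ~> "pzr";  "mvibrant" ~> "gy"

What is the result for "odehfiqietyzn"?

cgcx

Looking at the pairs, the operation is to keep one character in every 3, starting at position 3 (positions 3rd, 6th, 9th, ...), then shift every letter 2 places backward in the alphabet (wrapping around).
On "odehfiqietyzn" that produces "cgcx".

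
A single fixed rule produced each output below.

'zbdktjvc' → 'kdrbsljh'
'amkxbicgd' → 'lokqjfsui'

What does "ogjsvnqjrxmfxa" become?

ifnufzryvdarow

Each output is the input with this applied: shift every letter 8 places forward in the alphabet (wrapping around), then reverse the string.
On "ogjsvnqjrxmfxa": the first step gives "woradvyrzfunfi", and the second then gives "ifnufzryvdarow".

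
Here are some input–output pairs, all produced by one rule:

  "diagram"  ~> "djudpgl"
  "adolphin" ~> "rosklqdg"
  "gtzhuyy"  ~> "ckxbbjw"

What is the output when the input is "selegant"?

ohjdqwvh

Each output is the input with this applied: shift every letter 3 places forward in the alphabet (wrapping around), then move the first 2 characters to the end (rotate left by 2).
Starting from "selegant": after the first operation, "vhohjdqw"; after the second, "ohjdqwvh".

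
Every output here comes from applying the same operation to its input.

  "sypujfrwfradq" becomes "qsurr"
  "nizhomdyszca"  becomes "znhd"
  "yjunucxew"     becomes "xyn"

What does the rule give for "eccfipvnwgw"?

gefv

Each output is the input with this applied: keep one character in every 3, starting at position 1 (positions 1st, 4th, 7th, ...), then move the last character to the front.
For "eccfipvnwgw", step one produces "efvg"; step two turns that into "gefv".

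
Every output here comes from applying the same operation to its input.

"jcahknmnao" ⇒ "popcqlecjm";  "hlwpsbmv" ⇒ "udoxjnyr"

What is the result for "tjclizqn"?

Each output is the input with this applied: shift every letter 2 places forward in the alphabet (wrapping around), then swap the front and back halves of the string.
Applying that to "tjclizqn" gives "kbspvlen".
(Check on "jcahknmnao": → "lecjmpopcq" → "popcqlecjm" ✓)

kbspvlen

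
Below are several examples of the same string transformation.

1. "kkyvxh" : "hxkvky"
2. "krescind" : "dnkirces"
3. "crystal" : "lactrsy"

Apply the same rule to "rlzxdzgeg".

In each case the input is transformed by: move the last character to the front, then take characters alternately from the front and the back (1st, last, 2nd, 2nd-last, ...).
Starting from "rlzxdzgeg": after the first operation, "grlzxdzge"; after the second, "gerglzzdx".

gerglzzdx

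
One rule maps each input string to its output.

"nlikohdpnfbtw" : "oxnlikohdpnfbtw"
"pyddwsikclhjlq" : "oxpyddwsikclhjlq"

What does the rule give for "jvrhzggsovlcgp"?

In each case the input is transformed by: prepend "ox".
On "jvrhzggsovlcgp" that produces "oxjvrhzggsovlcgp".

oxjvrhzggsovlcgp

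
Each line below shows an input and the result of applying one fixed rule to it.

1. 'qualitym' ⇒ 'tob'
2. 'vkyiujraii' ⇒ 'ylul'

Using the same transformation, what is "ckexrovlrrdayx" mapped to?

fayub

The pattern: keep one character in every 3, starting at position 1 (positions 1st, 4th, 7th, ...), then shift every letter 3 places forward in the alphabet (wrapping around).
So "ckexrovlrrdayx" becomes "fayub".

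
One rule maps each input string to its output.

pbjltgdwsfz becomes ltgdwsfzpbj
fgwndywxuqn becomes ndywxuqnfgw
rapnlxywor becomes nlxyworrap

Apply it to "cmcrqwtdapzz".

The rule is to move the first 3 characters to the end (rotate left by 3).
For "cmcrqwtdapzz" the result is "rqwtdapzzcmc".

rqwtdapzzcmc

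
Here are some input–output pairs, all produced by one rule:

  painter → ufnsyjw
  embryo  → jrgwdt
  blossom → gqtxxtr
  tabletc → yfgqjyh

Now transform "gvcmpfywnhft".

Rule — shift every letter 5 places forward in the alphabet (wrapping around).
Doing the same to "gvcmpfywnhft": "lahrukdbsmky".

lahrukdbsmky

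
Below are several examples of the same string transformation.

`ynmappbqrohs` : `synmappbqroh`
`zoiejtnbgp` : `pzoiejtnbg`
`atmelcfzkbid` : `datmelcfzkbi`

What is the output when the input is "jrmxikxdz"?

In each case the input is transformed by: move the last character to the front.
"jrmxikxdz" → "zjrmxikxd".

zjrmxikxd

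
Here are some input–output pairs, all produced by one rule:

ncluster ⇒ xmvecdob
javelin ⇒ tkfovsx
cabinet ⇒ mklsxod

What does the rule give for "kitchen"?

Each output is the input with this applied: shift every letter 10 places forward in the alphabet (wrapping around).
"kitchen" → "usdmrox".

usdmrox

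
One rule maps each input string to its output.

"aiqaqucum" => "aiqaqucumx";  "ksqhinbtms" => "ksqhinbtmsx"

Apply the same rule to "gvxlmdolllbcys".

What's happening: append "x".
On "gvxlmdolllbcys" that produces "gvxlmdolllbcysx".

gvxlmdolllbcysx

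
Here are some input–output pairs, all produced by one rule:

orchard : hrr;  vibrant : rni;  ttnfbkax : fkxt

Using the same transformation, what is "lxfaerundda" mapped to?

What's happening: keep every other character starting from the second (positions 2nd, 4th, 6th, ...), then move the first character to the end.
"lxfaerundda" → "xarnd" → "arndx".

arndx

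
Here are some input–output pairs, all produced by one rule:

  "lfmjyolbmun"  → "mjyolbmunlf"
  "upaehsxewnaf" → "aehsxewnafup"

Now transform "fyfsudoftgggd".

fsudoftgggdfy

Each output is the input with this applied: move the first 2 characters to the end (rotate left by 2).
So "fyfsudoftgggd" becomes "fsudoftgggdfy".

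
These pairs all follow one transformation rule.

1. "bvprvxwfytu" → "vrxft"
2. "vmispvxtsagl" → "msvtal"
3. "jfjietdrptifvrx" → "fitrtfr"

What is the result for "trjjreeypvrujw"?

rjeyvuw

The pattern: keep every other character starting from the second (positions 2nd, 4th, 6th, ...).
Applying that to "trjjreeypvrujw" gives "rjeyvuw".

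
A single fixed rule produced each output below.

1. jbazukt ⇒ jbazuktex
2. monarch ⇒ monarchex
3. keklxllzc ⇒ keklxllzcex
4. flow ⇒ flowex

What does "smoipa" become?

smoipaex

The pattern: append "ex".
Applying that to "smoipa" gives "smoipaex".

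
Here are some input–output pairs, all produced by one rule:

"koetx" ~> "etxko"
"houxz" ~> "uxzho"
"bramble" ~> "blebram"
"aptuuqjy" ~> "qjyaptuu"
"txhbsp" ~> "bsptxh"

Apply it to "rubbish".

Rule — move the last 3 characters to the front (rotate right by 3).
Doing the same to "rubbish": "ishrubb".

ishrubb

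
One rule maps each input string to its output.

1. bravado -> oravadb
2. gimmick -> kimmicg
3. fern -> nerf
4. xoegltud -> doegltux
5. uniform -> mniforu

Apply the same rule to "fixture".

Each output is the input with this applied: swap the first and last characters.
"fixture" → "eixturf".

eixturf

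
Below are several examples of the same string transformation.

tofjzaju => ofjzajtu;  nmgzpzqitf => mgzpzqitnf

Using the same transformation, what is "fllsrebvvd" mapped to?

The pattern: swap the first and last characters, then move the first character to the end.
Applying both steps to "fllsrebvvd": "dllsrebvvf", then "llsrebvvfd".

llsrebvvfd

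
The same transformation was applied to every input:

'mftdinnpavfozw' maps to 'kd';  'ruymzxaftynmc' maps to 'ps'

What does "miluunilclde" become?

Looking at the pairs, the operation is to shift every letter 2 places backward in the alphabet (wrapping around), then keep only the first 2 characters.
"miluunilclde" → "kgjsslgjajbc" → "kg".

kg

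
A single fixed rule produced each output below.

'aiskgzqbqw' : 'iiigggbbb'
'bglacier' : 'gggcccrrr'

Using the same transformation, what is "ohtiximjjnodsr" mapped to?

Each output is the input with this applied: keep one character in every 3, starting at position 2 (positions 2nd, 5th, 8th, ...), then repeat every character 3 times.
"ohtiximjjnodsr" → "hxjor" → "hhhxxxjjjooorrr".
(Check on "aiskgzqbqw": → "igb" → "iiigggbbb" ✓)

hhhxxxjjjooorrr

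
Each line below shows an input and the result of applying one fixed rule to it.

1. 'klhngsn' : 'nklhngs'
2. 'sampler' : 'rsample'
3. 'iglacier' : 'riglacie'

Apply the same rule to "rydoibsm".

Each output is the input with this applied: move the last character to the front.
For "rydoibsm" the result is "mrydoibs".

mrydoibs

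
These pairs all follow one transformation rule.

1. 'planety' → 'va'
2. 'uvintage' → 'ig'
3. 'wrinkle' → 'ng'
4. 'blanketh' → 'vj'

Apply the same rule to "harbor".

Looking at the pairs, the operation is to shift every letter 2 places forward in the alphabet (wrapping around), then keep only the last 2 characters.
Working it through for "harbor": intermediate "jctdqt", final "qt".

qt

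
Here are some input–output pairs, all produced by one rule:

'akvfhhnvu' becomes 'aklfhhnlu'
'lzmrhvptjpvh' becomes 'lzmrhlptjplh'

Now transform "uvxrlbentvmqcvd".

Each output is the input with this applied: replace every "v" with "l".
"uvxrlbentvmqcvd" → "ulxrlbentlmqcld".

ulxrlbentlmqcld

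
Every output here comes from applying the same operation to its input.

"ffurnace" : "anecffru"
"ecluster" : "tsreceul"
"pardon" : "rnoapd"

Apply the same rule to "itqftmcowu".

tocuwtifqm

The rule is to swap each adjacent pair of characters (1↔2, 3↔4, ...), then swap the front and back halves of the string.
Applying both steps to "itqftmcowu": "tifqmtocuw", then "tocuwtifqm".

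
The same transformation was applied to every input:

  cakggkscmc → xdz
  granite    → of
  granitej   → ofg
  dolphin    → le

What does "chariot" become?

ef

Rule — keep one character in every 3, starting at position 2 (positions 2nd, 5th, 8th, ...), then shift every letter 3 places backward in the alphabet (wrapping around).
On "chariot": the first step gives "hi", and the second then gives "ef".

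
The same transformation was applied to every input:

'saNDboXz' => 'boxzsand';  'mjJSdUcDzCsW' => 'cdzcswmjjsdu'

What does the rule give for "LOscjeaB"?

The rule is to swap the front and back halves of the string, then convert every letter to lowercase.
On "LOscjeaB": the first step gives "jeaBLOsc", and the second then gives "jeablosc".

jeablosc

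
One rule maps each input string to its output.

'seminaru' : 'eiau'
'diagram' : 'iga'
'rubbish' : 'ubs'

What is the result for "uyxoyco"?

yoc

The pattern: keep every other character starting from the second (positions 2nd, 4th, 6th, ...).
"uyxoyco" → "yoc".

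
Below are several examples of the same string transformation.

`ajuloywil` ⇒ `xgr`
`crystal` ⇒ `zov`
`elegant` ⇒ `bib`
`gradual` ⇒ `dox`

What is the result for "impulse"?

Each output is the input with this applied: shift every letter 3 places backward in the alphabet (wrapping around), then keep only the first 3 characters.
On "impulse": the first step gives "fjmripb", and the second then gives "fjm".

fjm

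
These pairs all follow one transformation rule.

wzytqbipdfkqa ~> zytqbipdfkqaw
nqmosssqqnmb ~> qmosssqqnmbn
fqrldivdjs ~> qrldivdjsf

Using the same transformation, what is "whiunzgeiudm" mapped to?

Looking at the pairs, the operation is to move the first character to the end.
For "whiunzgeiudm" the result is "hiunzgeiudmw".

hiunzgeiudmw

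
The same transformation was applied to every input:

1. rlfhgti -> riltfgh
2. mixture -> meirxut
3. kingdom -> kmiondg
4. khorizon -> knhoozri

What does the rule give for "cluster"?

crleuts

Looking at the pairs, the operation is to take characters alternately from the front and the back (1st, last, 2nd, 2nd-last, ...).
Doing the same to "cluster": "crleuts".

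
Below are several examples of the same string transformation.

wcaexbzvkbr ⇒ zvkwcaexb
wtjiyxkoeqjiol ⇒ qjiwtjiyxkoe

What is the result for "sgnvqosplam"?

The rule is to delete the last 2 characters, then move the last 3 characters to the front (rotate right by 3).
Starting from "sgnvqosplam": after the first operation, "sgnvqospl"; after the second, "splsgnvqo".

splsgnvqo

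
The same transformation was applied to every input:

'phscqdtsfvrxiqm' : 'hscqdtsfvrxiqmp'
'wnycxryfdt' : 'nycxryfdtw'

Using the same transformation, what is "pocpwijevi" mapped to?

Looking at the pairs, the operation is to move the first character to the end.
Doing the same to "pocpwijevi": "ocpwijevip".

ocpwijevip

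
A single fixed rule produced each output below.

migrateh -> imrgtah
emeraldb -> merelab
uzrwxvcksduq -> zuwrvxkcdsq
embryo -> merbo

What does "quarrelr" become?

Looking at the pairs, the operation is to swap each adjacent pair of characters (1↔2, 3↔4, ...), then delete the last character.
For "quarrelr", step one produces "uqraerrl"; step two turns that into "uqraerr".

uqraerr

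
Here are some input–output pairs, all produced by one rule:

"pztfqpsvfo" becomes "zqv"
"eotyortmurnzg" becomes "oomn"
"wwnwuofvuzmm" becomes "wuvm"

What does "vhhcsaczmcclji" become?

hszci

Rule — keep one character in every 3, starting at position 2 (positions 2nd, 5th, 8th, ...).
Applying that to "vhhcsaczmcclji" gives "hszci".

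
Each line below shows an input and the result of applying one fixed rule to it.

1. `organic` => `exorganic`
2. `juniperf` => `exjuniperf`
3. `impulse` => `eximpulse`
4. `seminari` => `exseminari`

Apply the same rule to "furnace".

exfurnace

The rule is to prepend "ex".
So "furnace" becomes "exfurnace".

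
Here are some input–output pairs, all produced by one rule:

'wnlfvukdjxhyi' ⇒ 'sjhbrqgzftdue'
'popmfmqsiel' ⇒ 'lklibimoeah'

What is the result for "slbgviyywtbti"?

ohxcreuuspxpe

Each output is the input with this applied: shift every letter 4 places backward in the alphabet (wrapping around).
For "slbgviyywtbti" the result is "ohxcreuuspxpe".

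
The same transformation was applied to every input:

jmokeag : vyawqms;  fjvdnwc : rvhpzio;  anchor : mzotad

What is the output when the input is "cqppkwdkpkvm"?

ocbbwipwbwhy

Each output is the input with this applied: shift every letter 12 places forward in the alphabet (wrapping around).
Applying that to "cqppkwdkpkvm" gives "ocbbwipwbwhy".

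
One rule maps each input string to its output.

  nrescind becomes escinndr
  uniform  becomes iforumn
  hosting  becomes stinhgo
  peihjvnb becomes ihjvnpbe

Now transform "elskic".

skiecl

The rule is to swap the first and last characters, then move the first 2 characters to the end (rotate left by 2).
Starting from "elskic": after the first operation, "clskie"; after the second, "skiecl".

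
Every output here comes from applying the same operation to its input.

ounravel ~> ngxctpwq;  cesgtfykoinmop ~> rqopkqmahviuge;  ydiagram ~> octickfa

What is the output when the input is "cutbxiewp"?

rygkzdvwe

In each case the input is transformed by: reverse the string, then shift every letter 2 places forward in the alphabet (wrapping around).
"cutbxiewp" → "rygkzdvwe".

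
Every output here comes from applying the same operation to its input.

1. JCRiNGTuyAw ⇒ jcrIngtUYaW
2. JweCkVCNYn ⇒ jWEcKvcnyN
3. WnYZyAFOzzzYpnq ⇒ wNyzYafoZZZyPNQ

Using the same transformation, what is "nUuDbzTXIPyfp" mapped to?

NuUdBZtxipYFP

In each case the input is transformed by: flip the case of every letter.
For "nUuDbzTXIPyfp" the result is "NuUdBZtxipYFP".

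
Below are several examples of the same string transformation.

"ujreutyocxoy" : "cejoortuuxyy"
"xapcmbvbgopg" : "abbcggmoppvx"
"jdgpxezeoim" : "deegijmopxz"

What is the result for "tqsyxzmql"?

What's happening: sort the characters into alphabetical order.
So "tqsyxzmql" becomes "lmqqstxyz".

lmqqstxyz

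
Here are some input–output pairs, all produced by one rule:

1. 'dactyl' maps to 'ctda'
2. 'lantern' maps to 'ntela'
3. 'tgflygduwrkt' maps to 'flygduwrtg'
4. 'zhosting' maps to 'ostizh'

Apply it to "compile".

The rule is to delete the last 2 characters, then move the first 2 characters to the end (rotate left by 2).
Applying both steps to "compile": "compi", then "mpico".
(Check on "lantern": → "lante" → "ntela" ✓)

mpico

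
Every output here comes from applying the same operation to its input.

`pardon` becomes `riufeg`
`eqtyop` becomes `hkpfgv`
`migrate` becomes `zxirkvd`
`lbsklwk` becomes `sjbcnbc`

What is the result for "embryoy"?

dsipfpv

Looking at the pairs, the operation is to move the first character to the end, then shift every letter 9 places backward in the alphabet (wrapping around).
"embryoy" → "mbryoye" → "dsipfpv".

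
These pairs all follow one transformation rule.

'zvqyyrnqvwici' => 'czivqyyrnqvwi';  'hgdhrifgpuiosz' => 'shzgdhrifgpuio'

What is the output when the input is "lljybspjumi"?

Rule — swap the first and last characters, then move the last 2 characters to the front (rotate right by 2).
On "lljybspjumi" that produces "mliljybspju".

mliljybspju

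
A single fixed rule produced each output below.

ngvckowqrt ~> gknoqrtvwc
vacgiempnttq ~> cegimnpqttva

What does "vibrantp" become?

The rule is to sort the characters into alphabetical order, then move the first character to the end.
On "vibrantp": the first step gives "abinprtv", and the second then gives "binprtva".

binprtva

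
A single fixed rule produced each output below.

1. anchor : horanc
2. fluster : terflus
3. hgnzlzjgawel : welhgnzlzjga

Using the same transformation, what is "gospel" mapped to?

pelgos

The pattern: move the last 3 characters to the front (rotate right by 3).
So "gospel" becomes "pelgos".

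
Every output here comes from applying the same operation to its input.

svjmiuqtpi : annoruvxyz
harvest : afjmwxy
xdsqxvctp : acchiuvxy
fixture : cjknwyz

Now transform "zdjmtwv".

The rule is to shift every letter 5 places forward in the alphabet (wrapping around), then sort the characters into alphabetical order.
For "zdjmtwv" the result is "abeiory".
(Check on "harvest": → "mfwajxy" → "afjmwxy" ✓)

abeiory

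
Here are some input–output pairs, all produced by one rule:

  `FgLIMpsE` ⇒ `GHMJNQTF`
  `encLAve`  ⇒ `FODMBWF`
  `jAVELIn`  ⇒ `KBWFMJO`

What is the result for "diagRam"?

EJBHSBN

Rule — shift every letter 1 place forward in the alphabet (wrapping around), then convert every letter to uppercase.
So "diagRam" becomes "EJBHSBN".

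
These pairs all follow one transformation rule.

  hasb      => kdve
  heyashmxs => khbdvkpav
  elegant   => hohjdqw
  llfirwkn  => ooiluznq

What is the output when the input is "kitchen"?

The rule is to shift every letter 3 places forward in the alphabet (wrapping around).
Doing the same to "kitchen": "nlwfkhq".

nlwfkhq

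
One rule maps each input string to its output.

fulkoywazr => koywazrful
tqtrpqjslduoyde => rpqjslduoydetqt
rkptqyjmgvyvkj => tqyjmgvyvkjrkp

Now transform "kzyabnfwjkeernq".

abnfwjkeernqkzy

Each output is the input with this applied: move the first 3 characters to the end (rotate left by 3).
Doing the same to "kzyabnfwjkeernq": "abnfwjkeernqkzy".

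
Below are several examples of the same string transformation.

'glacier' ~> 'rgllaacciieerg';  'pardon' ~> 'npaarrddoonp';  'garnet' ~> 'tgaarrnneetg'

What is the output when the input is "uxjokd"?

duxxjjookkdu

In each case the input is transformed by: double every character, then swap the first and last characters.
"uxjokd" → "uuxxjjookkdd" → "duxxjjookkdu".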